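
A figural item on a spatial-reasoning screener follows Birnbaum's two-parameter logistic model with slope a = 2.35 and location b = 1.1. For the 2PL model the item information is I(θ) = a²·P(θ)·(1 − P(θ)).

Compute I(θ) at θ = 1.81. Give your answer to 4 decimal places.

P = 1/(1+e^{-1.6685}) = 0.8414
P(1−P) = 0.8414 × 0.1586 = 0.1335
I = a² × P(1−P) = 2.35² × 0.1335 = 0.73705

0.7370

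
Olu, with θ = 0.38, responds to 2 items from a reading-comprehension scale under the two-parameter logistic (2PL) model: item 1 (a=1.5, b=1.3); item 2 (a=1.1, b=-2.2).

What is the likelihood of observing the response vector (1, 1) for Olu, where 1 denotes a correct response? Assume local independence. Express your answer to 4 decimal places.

0.1899

P(θ) = 1 / (1 + exp(−a(θ − b)))
P_1 = 1/(1+e^{1.3800}) = 0.2010
P_2 = 1/(1+e^{-2.8380}) = 0.9447
L = P_1 × P_2 = 0.2010 × 0.9447 = 0.18989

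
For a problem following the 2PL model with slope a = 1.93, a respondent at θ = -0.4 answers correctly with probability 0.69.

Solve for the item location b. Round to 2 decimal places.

-0.81

P(θ) = 1 / (1 + exp(−a(θ − b)))
logit(0.69) = ln(0.69/0.31) = 0.8001
b = θ − logit/(a) = -0.4 − 0.8001/1.9300 = -0.8146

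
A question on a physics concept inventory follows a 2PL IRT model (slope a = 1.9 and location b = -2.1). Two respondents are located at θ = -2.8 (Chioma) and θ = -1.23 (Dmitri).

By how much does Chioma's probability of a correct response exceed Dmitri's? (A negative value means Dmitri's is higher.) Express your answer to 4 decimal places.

-0.6301

P(θ) = 1 / (1 + exp(−a(θ − b)))
P(Chioma) = 0.2092  [exponent -1.3300]
P(Dmitri) = 0.8393  [exponent 1.6530]
Difference = 0.2092 − 0.8393 = -0.6301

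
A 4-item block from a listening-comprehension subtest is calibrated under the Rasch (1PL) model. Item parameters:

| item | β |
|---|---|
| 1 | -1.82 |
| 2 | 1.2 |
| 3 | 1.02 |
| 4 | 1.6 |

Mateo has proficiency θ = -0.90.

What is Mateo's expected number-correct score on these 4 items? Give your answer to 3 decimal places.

1.028

P(θ) = 1 / (1 + exp(−(θ − β)))
P_1 = 1/(1+e^{-0.9200}) = 0.7150
P_2 = 1/(1+e^{2.1000}) = 0.1091
P_3 = 1/(1+e^{1.9200}) = 0.1279
P_4 = 1/(1+e^{2.5000}) = 0.0759
E[score] = 0.7150 + 0.1091 + 0.1279 + 0.0759 = 1.0279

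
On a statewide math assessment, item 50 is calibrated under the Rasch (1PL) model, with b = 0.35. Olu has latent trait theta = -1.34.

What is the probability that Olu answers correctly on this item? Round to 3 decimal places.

0.156

P(theta) = 1 / (1 + exp(−(theta − b)))
Exponent: (-1.34 − 0.35) = -1.6900
1/(1 + e^{1.6900}) = 0.1558
P = 0.1558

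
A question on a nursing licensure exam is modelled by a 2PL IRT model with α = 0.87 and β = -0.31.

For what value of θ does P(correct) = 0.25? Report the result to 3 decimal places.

P(θ) = 1 / (1 + exp(−α(θ − β)))
logit = ln(0.2500/0.7500) = -1.0986
θ = β + logit/(α) = -0.31 + (-1.0986)/0.8700 = -1.5728

-1.573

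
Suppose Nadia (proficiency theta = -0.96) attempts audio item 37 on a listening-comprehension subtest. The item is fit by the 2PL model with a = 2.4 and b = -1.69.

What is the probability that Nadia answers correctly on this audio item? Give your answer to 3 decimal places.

0.852

P(theta) = 1 / (1 + exp(−a(theta − b)))
Exponent: 2.4 × (-0.96 − (-1.69)) = 1.7520
1/(1 + e^{-1.7520}) = 0.8522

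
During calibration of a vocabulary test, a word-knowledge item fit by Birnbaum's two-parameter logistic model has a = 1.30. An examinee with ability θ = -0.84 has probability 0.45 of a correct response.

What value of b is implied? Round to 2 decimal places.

P(θ) = 1 / (1 + exp(−a(θ − b)))
logit(0.45) = ln(0.45/0.55) = -0.2007
b = θ − logit/(a) = -0.84 − (-0.2007)/1.3000 = -0.6856

-0.69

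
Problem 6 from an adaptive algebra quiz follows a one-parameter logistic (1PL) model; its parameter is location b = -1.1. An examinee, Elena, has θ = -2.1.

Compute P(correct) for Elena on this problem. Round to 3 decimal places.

0.269

P(θ) = 1 / (1 + exp(−(θ − b)))
Exponent: (-2.1 − (-1.1)) = -1.0000
1/(1 + e^{1.0000}) = 0.2689
P = 0.2689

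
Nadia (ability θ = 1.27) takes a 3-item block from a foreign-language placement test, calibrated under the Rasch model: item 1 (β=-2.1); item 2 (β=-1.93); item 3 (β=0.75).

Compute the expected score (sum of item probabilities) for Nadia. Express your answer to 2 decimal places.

P(θ) = 1 / (1 + exp(−(θ − β)))
P_1 = 1/(1+e^{-3.3700}) = 0.9668
P_2 = 1/(1+e^{-3.2000}) = 0.9608
P_3 = 1/(1+e^{-0.5200}) = 0.6271
E[score] = 0.9668 + 0.9608 + 0.6271 = 2.5547

2.55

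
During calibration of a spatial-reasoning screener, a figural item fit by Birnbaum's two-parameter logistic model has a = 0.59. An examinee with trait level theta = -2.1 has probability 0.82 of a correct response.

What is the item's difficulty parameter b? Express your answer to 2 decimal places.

-4.67

P(theta) = 1 / (1 + exp(−a(theta − b)))
logit(0.82) = ln(0.82/0.18) = 1.5163
b = theta − logit/(a) = -2.1 − 1.5163/0.5900 = -4.6701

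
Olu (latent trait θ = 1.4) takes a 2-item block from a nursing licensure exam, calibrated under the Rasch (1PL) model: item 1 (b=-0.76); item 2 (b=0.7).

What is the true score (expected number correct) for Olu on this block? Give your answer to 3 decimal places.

1.565

P(θ) = 1 / (1 + exp(−(θ − b)))
P_1 = 1/(1+e^{-2.1600}) = 0.8966
P_2 = 1/(1+e^{-0.7000}) = 0.6682
E[score] = 0.8966 + 0.6682 = 1.5648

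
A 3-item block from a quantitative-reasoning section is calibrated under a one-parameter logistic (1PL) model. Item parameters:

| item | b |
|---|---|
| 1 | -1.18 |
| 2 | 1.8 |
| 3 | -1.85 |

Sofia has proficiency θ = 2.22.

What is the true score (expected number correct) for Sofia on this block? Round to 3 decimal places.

P(θ) = 1 / (1 + exp(−(θ − b)))
P_1 = 1/(1+e^{-3.4000}) = 0.9677
P_2 = 1/(1+e^{-0.4200}) = 0.6035
P_3 = 1/(1+e^{-4.0700}) = 0.9832
E[score] = 0.9677 + 0.6035 + 0.9832 = 2.5544

2.554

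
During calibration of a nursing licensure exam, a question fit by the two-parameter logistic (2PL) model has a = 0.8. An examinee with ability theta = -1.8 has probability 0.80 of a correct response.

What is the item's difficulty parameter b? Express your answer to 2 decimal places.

P(theta) = 1 / (1 + exp(−a(theta − b)))
logit(0.80) = ln(0.80/0.20) = 1.3863
b = theta − logit/(a) = -1.8 − 1.3863/0.8000 = -3.5329

-3.53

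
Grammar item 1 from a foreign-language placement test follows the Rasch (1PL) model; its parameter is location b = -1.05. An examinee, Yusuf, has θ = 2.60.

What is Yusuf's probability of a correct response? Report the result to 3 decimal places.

0.975

P(θ) = 1 / (1 + exp(−(θ − b)))
Exponent: (2.60 − (-1.05)) = 3.6500
1/(1 + e^{-3.6500}) = 0.9747
P = 0.9747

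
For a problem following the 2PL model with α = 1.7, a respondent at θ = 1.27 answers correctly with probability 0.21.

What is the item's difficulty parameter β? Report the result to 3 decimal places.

P(θ) = 1 / (1 + exp(−α(θ − β)))
logit(0.21) = ln(0.21/0.79) = -1.3249
β = θ − logit/(α) = 1.27 − (-1.3249)/1.7000 = 2.0494

2.049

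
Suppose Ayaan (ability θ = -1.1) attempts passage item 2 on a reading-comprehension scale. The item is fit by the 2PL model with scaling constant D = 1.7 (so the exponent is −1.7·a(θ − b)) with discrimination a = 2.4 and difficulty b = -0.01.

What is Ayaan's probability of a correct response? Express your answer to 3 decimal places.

0.012

P(θ) = 1 / (1 + exp(−D·a(θ − b)))
Exponent: 1.7 × 2.4 × (-1.1 − (-0.01)) = -4.4472
1/(1 + e^{4.4472}) = 0.0116
P = 0.0116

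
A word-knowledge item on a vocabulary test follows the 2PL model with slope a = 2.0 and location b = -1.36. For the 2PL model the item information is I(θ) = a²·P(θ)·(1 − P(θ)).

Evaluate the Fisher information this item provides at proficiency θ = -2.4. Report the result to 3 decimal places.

0.395

P = 1/(1+e^{2.0800}) = 0.1111
P(1−P) = 0.1111 × 0.8889 = 0.0987
I = a² × P(1−P) = 2.0² × 0.0987 = 0.39489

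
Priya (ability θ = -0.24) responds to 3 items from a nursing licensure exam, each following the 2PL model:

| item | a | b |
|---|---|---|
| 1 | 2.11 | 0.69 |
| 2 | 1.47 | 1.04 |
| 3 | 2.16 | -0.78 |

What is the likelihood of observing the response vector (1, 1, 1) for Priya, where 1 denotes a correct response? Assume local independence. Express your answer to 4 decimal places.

0.0124

P(θ) = 1 / (1 + exp(−a(θ − b)))
P_1 = 1/(1+e^{1.9623}) = 0.1232
P_2 = 1/(1+e^{1.8816}) = 0.1322
P_3 = 1/(1+e^{-1.1664}) = 0.7625
L = P_1 × P_2 × P_3 = 0.1232 × 0.1322 × 0.7625 = 0.01242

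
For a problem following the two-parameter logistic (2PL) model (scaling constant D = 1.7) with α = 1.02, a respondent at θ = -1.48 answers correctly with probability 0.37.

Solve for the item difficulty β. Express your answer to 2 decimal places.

-1.17

P(θ) = 1 / (1 + exp(−D·α(θ − β)))
logit(0.37) = ln(0.37/0.63) = -0.5322
β = θ − logit/(1.7·α) = -1.48 − (-0.5322)/1.7340 = -1.1731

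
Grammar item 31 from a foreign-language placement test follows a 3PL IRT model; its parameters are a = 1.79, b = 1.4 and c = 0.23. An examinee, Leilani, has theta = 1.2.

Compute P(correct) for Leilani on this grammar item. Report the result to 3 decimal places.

0.547

P(theta) = c + (1 − c) · 1 / (1 + exp(−a(theta − b)))
Exponent: 1.79 × (1.2 − 1.4) = -0.3580
1/(1 + e^{0.3580}) = 0.4114
P = 0.23 + 0.77 × 0.4114 = 0.5468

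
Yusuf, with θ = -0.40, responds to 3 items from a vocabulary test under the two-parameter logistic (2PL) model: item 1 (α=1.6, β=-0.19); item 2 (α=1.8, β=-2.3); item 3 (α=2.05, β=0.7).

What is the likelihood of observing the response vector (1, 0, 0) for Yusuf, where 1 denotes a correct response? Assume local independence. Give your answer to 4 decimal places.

0.0119

P(θ) = 1 / (1 + exp(−α(θ − β)))
P_1 = 1/(1+e^{0.3360}) = 0.4168
P_2 = 1/(1+e^{-3.4200}) = 0.9683
P_3 = 1/(1+e^{2.2550}) = 0.0949
L = P_1 × (1−P_2) × (1−P_3) = 0.4168 × 0.0317 × 0.9051 = 0.01195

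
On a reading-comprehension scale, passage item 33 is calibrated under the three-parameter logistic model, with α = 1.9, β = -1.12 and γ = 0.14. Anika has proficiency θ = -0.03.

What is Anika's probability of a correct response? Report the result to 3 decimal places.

0.904

P(θ) = γ + (1 − γ) · 1 / (1 + exp(−α(θ − β)))
Exponent: 1.9 × (-0.03 − (-1.12)) = 2.0710
1/(1 + e^{-2.0710}) = 0.8881
P = 0.14 + 0.86 × 0.8881 = 0.9037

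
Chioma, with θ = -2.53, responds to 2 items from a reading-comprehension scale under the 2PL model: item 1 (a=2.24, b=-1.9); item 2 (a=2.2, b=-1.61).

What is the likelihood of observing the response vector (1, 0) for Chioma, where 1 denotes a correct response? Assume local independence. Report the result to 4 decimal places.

P(θ) = 1 / (1 + exp(−a(θ − b)))
P_1 = 1/(1+e^{1.4112}) = 0.1960
P_2 = 1/(1+e^{2.0240}) = 0.1167
L = P_1 × (1−P_2) = 0.1960 × 0.8833 = 0.17317

0.1732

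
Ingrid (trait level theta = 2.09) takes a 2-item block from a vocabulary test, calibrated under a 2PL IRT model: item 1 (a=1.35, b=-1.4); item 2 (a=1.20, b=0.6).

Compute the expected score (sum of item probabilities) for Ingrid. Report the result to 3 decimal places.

1.848

P(theta) = 1 / (1 + exp(−a(theta − b)))
P_1 = 1/(1+e^{-4.7115}) = 0.9911
P_2 = 1/(1+e^{-1.7880}) = 0.8567
E[score] = 0.9911 + 0.8567 = 1.8478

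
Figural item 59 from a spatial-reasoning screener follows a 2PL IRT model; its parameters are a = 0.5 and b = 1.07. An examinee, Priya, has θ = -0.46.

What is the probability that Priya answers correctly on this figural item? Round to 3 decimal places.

0.318

P(θ) = 1 / (1 + exp(−a(θ − b)))
Exponent: 0.5 × (-0.46 − 1.07) = -0.7650
1/(1 + e^{0.7650}) = 0.3176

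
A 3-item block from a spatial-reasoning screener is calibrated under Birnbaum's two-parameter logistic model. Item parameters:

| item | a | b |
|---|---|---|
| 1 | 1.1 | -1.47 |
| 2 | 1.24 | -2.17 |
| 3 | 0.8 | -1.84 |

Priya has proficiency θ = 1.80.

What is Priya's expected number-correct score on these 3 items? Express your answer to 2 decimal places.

P(θ) = 1 / (1 + exp(−a(θ − b)))
P_1 = 1/(1+e^{-3.5970}) = 0.9733
P_2 = 1/(1+e^{-4.9228}) = 0.9928
P_3 = 1/(1+e^{-2.9120}) = 0.9484
E[score] = 0.9733 + 0.9928 + 0.9484 = 2.9145

2.91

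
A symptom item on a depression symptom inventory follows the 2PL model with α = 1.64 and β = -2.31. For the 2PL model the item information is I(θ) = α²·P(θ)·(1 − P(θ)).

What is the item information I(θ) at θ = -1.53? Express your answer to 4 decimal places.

P = 1/(1+e^{-1.2792}) = 0.7823
P(1−P) = 0.7823 × 0.2177 = 0.1703
I = α² × P(1−P) = 1.64² × 0.1703 = 0.45804

0.4580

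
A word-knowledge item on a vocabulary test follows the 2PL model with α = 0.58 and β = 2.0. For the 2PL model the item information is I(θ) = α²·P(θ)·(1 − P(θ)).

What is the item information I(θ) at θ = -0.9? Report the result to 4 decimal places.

P = 1/(1+e^{1.6820}) = 0.1568
P(1−P) = 0.1568 × 0.8432 = 0.1322
I = α² × P(1−P) = 0.58² × 0.1322 = 0.04448

0.0445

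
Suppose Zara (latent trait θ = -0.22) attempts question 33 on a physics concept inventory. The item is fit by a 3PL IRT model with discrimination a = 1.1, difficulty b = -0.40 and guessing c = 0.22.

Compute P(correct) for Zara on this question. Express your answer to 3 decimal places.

P(θ) = c + (1 − c) · 1 / (1 + exp(−a(θ − b)))
Exponent: 1.1 × (-0.22 − (-0.40)) = 0.1980
1/(1 + e^{-0.1980}) = 0.5493
P = 0.22 + 0.78 × 0.5493 = 0.6485

0.648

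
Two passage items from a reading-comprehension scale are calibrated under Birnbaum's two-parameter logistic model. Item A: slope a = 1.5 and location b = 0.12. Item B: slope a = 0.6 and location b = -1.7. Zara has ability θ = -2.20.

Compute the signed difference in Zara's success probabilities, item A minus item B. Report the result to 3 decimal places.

-0.396

P(θ) = 1 / (1 + exp(−a(θ − b)))
P_A = 0.0299
P_B = 0.4256
P_A − P_B = -0.3957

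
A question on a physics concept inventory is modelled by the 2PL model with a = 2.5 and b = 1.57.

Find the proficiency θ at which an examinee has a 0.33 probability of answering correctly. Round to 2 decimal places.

1.29

P(θ) = 1 / (1 + exp(−a(θ − b)))
logit = ln(0.3300/0.6700) = -0.7082
θ = b + logit/(a) = 1.57 + (-0.7082)/2.5000 = 1.2867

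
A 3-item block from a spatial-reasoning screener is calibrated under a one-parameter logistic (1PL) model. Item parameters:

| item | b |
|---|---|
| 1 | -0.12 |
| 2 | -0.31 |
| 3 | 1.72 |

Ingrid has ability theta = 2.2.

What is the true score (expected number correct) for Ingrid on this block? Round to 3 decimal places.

P(theta) = 1 / (1 + exp(−(theta − b)))
P_1 = 1/(1+e^{-2.3200}) = 0.9105
P_2 = 1/(1+e^{-2.5100}) = 0.9248
P_3 = 1/(1+e^{-0.4800}) = 0.6177
E[score] = 0.9105 + 0.9248 + 0.6177 = 2.4531

2.453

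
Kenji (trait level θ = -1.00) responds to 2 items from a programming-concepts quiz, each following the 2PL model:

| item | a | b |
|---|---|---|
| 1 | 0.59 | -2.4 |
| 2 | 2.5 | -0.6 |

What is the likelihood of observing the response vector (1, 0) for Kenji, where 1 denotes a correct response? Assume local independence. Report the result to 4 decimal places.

0.5085

P(θ) = 1 / (1 + exp(−a(θ − b)))
P_1 = 1/(1+e^{-0.8260}) = 0.6955
P_2 = 1/(1+e^{1.0000}) = 0.2689
L = P_1 × (1−P_2) = 0.6955 × 0.7311 = 0.50846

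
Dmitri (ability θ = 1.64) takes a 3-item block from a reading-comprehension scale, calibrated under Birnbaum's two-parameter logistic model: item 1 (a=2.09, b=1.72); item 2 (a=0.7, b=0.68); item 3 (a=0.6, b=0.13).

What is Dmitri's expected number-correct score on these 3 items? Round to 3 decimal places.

1.832

P(θ) = 1 / (1 + exp(−a(θ − b)))
P_1 = 1/(1+e^{0.1672}) = 0.4583
P_2 = 1/(1+e^{-0.6720}) = 0.6620
P_3 = 1/(1+e^{-0.9060}) = 0.7122
E[score] = 0.4583 + 0.6620 + 0.7122 = 1.8324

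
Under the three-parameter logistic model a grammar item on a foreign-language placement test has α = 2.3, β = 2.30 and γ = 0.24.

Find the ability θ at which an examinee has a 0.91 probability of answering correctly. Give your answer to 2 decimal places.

P(θ) = γ + (1 − γ) · 1 / (1 + exp(−α(θ − β)))
Remove guessing floor: (0.91 − 0.24)/(1 − 0.24) = 0.8816
logit = ln(0.8816/0.1184) = 2.0075
θ = β + logit/(α) = 2.30 + 2.0075/2.3000 = 3.1728

3.17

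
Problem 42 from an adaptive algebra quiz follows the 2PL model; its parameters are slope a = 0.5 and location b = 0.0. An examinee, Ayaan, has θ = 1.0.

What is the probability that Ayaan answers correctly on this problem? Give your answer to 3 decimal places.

0.622

P(θ) = 1 / (1 + exp(−a(θ − b)))
Exponent: 0.5 × (1.0 − 0.0) = 0.5000
1/(1 + e^{-0.5000}) = 0.6225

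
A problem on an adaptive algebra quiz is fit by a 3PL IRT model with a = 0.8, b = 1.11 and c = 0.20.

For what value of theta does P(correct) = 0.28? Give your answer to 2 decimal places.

P(theta) = c + (1 − c) · 1 / (1 + exp(−a(theta − b)))
Remove guessing floor: (0.28 − 0.20)/(1 − 0.20) = 0.1000
logit = ln(0.1000/0.9000) = -2.1972
theta = b + logit/(a) = 1.11 + (-2.1972)/0.8000 = -1.6365

-1.64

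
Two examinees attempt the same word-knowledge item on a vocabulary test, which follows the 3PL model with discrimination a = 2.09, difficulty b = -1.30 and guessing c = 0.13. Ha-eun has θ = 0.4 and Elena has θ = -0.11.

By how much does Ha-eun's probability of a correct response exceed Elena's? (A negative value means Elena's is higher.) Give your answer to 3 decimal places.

P(θ) = c + (1 − c) · 1 / (1 + exp(−a(θ − b)))
P(Ha-eun) = 0.9758  [exponent 3.5530]
P(Elena) = 0.9332  [exponent 2.4871]
Difference = 0.9758 − 0.9332 = 0.0426

0.043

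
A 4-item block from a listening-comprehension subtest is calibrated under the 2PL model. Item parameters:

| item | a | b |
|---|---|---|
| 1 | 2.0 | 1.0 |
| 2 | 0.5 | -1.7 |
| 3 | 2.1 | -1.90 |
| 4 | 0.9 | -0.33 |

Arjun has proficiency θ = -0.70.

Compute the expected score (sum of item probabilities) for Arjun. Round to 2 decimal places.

P(θ) = 1 / (1 + exp(−a(θ − b)))
P_1 = 1/(1+e^{3.4000}) = 0.0323
P_2 = 1/(1+e^{-0.5000}) = 0.6225
P_3 = 1/(1+e^{-2.5200}) = 0.9255
P_4 = 1/(1+e^{0.3330}) = 0.4175
E[score] = 0.0323 + 0.6225 + 0.9255 + 0.4175 = 1.9978

2.00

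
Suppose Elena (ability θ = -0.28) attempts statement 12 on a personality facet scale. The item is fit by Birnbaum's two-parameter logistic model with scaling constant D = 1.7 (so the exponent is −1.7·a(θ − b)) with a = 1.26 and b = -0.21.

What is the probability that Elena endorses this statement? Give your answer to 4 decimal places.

0.4626

P(θ) = 1 / (1 + exp(−D·a(θ − b)))
Exponent: 1.7 × 1.26 × (-0.28 − (-0.21)) = -0.1499
1/(1 + e^{0.1499}) = 0.4626
P = 0.4626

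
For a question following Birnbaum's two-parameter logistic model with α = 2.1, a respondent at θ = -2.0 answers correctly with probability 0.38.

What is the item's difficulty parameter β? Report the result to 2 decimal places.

-1.77

P(θ) = 1 / (1 + exp(−α(θ − β)))
logit(0.38) = ln(0.38/0.62) = -0.4895
β = θ − logit/(α) = -2.0 − (-0.4895)/2.1000 = -1.7669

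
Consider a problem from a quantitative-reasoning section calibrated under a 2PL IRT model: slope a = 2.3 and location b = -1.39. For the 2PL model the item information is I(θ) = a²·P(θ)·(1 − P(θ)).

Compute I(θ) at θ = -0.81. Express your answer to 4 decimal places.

P = 1/(1+e^{-1.3340}) = 0.7915
P(1−P) = 0.7915 × 0.2085 = 0.1650
I = a² × P(1−P) = 2.3² × 0.1650 = 0.87299

0.8730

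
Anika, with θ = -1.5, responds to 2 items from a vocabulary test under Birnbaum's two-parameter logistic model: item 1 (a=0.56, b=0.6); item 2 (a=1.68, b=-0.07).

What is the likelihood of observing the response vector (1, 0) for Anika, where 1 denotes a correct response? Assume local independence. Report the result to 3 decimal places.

P(θ) = 1 / (1 + exp(−a(θ − b)))
P_1 = 1/(1+e^{1.1760}) = 0.2358
P_2 = 1/(1+e^{2.4024}) = 0.0830
L = P_1 × (1−P_2) = 0.2358 × 0.9170 = 0.21621

0.216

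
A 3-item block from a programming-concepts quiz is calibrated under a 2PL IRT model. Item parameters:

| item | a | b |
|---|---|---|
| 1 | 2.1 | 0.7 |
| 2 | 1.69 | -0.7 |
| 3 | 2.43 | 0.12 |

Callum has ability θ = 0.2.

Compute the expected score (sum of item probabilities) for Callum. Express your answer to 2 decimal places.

1.63

P(θ) = 1 / (1 + exp(−a(θ − b)))
P_1 = 1/(1+e^{1.0500}) = 0.2592
P_2 = 1/(1+e^{-1.5210}) = 0.8207
P_3 = 1/(1+e^{-0.1944}) = 0.5484
E[score] = 0.2592 + 0.8207 + 0.5484 = 1.6284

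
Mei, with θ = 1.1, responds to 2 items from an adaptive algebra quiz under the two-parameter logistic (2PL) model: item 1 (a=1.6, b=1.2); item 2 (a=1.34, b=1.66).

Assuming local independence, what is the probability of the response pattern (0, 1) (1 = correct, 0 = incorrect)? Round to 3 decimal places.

P(θ) = 1 / (1 + exp(−a(θ − b)))
P_1 = 1/(1+e^{0.1600}) = 0.4601
P_2 = 1/(1+e^{0.7504}) = 0.3207
L = (1−P_1) × P_2 = 0.5399 × 0.3207 = 0.17317

0.173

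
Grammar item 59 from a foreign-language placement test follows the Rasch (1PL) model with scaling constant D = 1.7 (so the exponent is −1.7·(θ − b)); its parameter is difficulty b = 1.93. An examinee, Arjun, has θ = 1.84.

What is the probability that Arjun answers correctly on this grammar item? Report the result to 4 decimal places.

P(θ) = 1 / (1 + exp(−D·(θ − b)))
Exponent: 1.7 × (1.84 − 1.93) = -0.1530
1/(1 + e^{0.1530}) = 0.4618
P = 0.4618

0.4618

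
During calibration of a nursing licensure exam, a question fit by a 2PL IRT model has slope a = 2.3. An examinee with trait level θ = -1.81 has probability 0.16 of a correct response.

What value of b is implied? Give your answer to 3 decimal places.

P(θ) = 1 / (1 + exp(−a(θ − b)))
logit(0.16) = ln(0.16/0.84) = -1.6582
b = θ − logit/(a) = -1.81 − (-1.6582)/2.3000 = -1.0890

-1.089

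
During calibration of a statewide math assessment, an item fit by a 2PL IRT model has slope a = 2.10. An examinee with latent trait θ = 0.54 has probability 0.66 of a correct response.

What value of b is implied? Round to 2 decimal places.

0.22

P(θ) = 1 / (1 + exp(−a(θ − b)))
logit(0.66) = ln(0.66/0.34) = 0.6633
b = θ − logit/(a) = 0.54 − 0.6633/2.1000 = 0.2241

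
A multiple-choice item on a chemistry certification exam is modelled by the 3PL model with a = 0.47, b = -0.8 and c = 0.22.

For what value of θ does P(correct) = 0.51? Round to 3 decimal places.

-1.916

P(θ) = c + (1 − c) · 1 / (1 + exp(−a(θ − b)))
Remove guessing floor: (0.51 − 0.22)/(1 − 0.22) = 0.3718
logit = ln(0.3718/0.6282) = -0.5245
θ = b + logit/(a) = -0.8 + (-0.5245)/0.4700 = -1.9160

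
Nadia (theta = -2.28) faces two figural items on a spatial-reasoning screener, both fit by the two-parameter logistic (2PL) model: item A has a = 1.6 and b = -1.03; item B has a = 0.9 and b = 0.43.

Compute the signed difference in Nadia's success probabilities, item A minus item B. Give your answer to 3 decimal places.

P(theta) = 1 / (1 + exp(−a(theta − b)))
P_A = 0.1192
P_B = 0.0802
P_A − P_B = 0.0390

0.039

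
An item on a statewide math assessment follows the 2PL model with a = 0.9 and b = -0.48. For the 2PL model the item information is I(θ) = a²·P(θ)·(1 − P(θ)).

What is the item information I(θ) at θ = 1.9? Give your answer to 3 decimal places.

P = 1/(1+e^{-2.1420}) = 0.8949
P(1−P) = 0.8949 × 0.1051 = 0.0940
I = a² × P(1−P) = 0.9² × 0.0940 = 0.07617

0.076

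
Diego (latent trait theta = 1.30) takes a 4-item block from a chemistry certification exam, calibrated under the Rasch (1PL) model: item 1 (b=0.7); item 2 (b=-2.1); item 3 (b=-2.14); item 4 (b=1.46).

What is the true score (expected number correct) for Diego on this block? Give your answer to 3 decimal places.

P(theta) = 1 / (1 + exp(−(theta − b)))
P_1 = 1/(1+e^{-0.6000}) = 0.6457
P_2 = 1/(1+e^{-3.4000}) = 0.9677
P_3 = 1/(1+e^{-3.4400}) = 0.9689
P_4 = 1/(1+e^{0.1600}) = 0.4601
E[score] = 0.6457 + 0.9677 + 0.9689 + 0.4601 = 3.0424

3.042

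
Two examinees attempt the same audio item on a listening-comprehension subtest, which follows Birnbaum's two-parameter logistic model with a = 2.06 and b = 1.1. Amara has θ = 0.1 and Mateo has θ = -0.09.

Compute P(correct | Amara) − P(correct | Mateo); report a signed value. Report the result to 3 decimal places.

0.034

P(θ) = 1 / (1 + exp(−a(θ − b)))
P(Amara) = 0.1130  [exponent -2.0600]
P(Mateo) = 0.0793  [exponent -2.4514]
Difference = 0.1130 − 0.0793 = 0.0337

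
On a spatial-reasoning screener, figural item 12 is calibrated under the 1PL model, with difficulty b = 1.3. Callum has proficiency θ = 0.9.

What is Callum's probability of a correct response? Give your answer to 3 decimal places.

0.401

P(θ) = 1 / (1 + exp(−(θ − b)))
Exponent: (0.9 − 1.3) = -0.4000
1/(1 + e^{0.4000}) = 0.4013
P = 0.4013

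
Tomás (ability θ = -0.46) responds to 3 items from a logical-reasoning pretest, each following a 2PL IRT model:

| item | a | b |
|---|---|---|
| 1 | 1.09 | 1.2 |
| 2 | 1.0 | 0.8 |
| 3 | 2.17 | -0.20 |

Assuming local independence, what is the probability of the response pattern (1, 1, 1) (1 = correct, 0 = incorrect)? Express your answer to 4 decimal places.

P(θ) = 1 / (1 + exp(−a(θ − b)))
P_1 = 1/(1+e^{1.8094}) = 0.1407
P_2 = 1/(1+e^{1.2600}) = 0.2210
P_3 = 1/(1+e^{0.5642}) = 0.3626
L = P_1 × P_2 × P_3 = 0.1407 × 0.2210 × 0.3626 = 0.01127

0.0113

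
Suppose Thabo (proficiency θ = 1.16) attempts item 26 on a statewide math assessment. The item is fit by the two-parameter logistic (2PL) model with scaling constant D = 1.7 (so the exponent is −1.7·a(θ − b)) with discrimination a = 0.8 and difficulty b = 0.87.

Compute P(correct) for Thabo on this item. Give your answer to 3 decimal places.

P(θ) = 1 / (1 + exp(−D·a(θ − b)))
Exponent: 1.7 × 0.8 × (1.16 − 0.87) = 0.3944
1/(1 + e^{-0.3944}) = 0.5973
P = 0.5973

0.597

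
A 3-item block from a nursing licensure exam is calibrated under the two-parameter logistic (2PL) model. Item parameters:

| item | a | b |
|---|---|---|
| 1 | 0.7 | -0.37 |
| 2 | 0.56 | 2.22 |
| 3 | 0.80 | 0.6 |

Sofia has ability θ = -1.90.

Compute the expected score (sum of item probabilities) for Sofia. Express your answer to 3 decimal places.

0.465

P(θ) = 1 / (1 + exp(−a(θ − b)))
P_1 = 1/(1+e^{1.0710}) = 0.2552
P_2 = 1/(1+e^{2.3072}) = 0.0905
P_3 = 1/(1+e^{2.0000}) = 0.1192
E[score] = 0.2552 + 0.0905 + 0.1192 = 0.4649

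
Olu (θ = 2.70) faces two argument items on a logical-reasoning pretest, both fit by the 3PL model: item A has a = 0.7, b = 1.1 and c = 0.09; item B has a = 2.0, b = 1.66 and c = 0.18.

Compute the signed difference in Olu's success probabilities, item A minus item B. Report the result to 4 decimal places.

-0.1328

P(θ) = c + (1 − c) · 1 / (1 + exp(−a(θ − b)))
P_A = 0.7761
P_B = 0.9089
P_A − P_B = -0.1328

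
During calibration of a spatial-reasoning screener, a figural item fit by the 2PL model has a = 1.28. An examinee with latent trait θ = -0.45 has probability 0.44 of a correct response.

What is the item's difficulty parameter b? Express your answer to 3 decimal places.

-0.262

P(θ) = 1 / (1 + exp(−a(θ − b)))
logit(0.44) = ln(0.44/0.56) = -0.2412
b = θ − logit/(a) = -0.45 − (-0.2412)/1.2800 = -0.2616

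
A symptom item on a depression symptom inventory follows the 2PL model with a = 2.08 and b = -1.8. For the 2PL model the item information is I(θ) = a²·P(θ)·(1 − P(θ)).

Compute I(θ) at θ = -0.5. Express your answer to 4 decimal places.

0.2544

P = 1/(1+e^{-2.7040}) = 0.9373
P(1−P) = 0.9373 × 0.0627 = 0.0588
I = a² × P(1−P) = 2.08² × 0.0588 = 0.25440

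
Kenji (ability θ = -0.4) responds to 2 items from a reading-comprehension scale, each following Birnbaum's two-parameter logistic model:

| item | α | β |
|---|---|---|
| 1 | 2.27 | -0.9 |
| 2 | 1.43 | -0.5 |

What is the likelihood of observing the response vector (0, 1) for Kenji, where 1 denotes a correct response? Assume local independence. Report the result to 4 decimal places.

P(θ) = 1 / (1 + exp(−α(θ − β)))
P_1 = 1/(1+e^{-1.1350}) = 0.7568
P_2 = 1/(1+e^{-0.1430}) = 0.5357
L = (1−P_1) × P_2 = 0.2432 × 0.5357 = 0.13030

0.1303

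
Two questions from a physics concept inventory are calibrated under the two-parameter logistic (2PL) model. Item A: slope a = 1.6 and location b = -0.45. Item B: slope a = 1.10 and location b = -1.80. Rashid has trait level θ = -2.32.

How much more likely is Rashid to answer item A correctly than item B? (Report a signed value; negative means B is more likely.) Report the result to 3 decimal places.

-0.313

P(θ) = 1 / (1 + exp(−a(θ − b)))
P_A = 0.0478
P_B = 0.3608
P_A − P_B = -0.3130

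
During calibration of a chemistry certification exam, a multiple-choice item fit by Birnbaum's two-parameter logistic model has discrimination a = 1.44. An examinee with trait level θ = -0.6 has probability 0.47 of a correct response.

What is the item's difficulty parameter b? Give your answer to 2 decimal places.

-0.52

P(θ) = 1 / (1 + exp(−a(θ − b)))
logit(0.47) = ln(0.47/0.53) = -0.1201
b = θ − logit/(a) = -0.6 − (-0.1201)/1.4400 = -0.5166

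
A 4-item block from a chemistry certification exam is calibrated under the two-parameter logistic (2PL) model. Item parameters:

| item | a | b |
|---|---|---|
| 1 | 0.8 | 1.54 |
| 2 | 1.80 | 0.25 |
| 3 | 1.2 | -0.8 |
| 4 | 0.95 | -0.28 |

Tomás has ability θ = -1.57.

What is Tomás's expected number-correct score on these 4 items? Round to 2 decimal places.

0.62

P(θ) = 1 / (1 + exp(−a(θ − b)))
P_1 = 1/(1+e^{2.4880}) = 0.0767
P_2 = 1/(1+e^{3.2760}) = 0.0364
P_3 = 1/(1+e^{0.9240}) = 0.2841
P_4 = 1/(1+e^{1.2255}) = 0.2270
E[score] = 0.0767 + 0.0364 + 0.2841 + 0.2270 = 0.6242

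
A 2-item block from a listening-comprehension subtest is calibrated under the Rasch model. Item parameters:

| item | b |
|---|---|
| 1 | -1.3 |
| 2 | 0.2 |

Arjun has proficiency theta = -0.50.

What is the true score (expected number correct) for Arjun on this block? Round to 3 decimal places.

P(theta) = 1 / (1 + exp(−(theta − b)))
P_1 = 1/(1+e^{-0.8000}) = 0.6900
P_2 = 1/(1+e^{0.7000}) = 0.3318
E[score] = 0.6900 + 0.3318 = 1.0218

1.022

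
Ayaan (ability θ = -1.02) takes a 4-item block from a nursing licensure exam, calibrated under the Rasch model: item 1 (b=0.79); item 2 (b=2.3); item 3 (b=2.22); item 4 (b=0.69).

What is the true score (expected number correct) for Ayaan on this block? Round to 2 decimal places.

0.37

P(θ) = 1 / (1 + exp(−(θ − b)))
P_1 = 1/(1+e^{1.8100}) = 0.1406
P_2 = 1/(1+e^{3.3200}) = 0.0349
P_3 = 1/(1+e^{3.2400}) = 0.0377
P_4 = 1/(1+e^{1.7100}) = 0.1532
E[score] = 0.1406 + 0.0349 + 0.0377 + 0.1532 = 0.3664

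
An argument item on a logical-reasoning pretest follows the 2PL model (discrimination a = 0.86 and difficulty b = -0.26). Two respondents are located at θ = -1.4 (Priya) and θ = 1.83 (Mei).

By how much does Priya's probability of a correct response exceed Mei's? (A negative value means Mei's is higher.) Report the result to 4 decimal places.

P(θ) = 1 / (1 + exp(−a(θ − b)))
P(Priya) = 0.2728  [exponent -0.9804]
P(Mei) = 0.8578  [exponent 1.7974]
Difference = 0.2728 − 0.8578 = -0.5850

-0.5850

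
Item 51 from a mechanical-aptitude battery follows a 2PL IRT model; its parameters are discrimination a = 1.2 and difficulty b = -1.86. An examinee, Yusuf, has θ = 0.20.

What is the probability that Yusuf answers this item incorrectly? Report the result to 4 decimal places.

0.0778

P(θ) = 1 / (1 + exp(−a(θ − b)))
Exponent: 1.2 × (0.20 − (-1.86)) = 2.4720
1/(1 + e^{-2.4720}) = 0.9222
P(incorrect) = 1 − 0.9222 = 0.0778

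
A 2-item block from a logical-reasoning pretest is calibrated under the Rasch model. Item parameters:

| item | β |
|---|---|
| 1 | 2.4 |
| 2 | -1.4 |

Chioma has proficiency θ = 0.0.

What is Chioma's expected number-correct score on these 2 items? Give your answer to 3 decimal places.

P(θ) = 1 / (1 + exp(−(θ − β)))
P_1 = 1/(1+e^{2.4000}) = 0.0832
P_2 = 1/(1+e^{-1.4000}) = 0.8022
E[score] = 0.0832 + 0.8022 = 0.8854

0.885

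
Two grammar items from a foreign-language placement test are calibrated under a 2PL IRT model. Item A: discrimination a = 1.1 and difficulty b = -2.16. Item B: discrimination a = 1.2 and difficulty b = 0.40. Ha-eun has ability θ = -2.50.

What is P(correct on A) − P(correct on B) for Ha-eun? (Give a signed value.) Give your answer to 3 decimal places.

0.378

P(θ) = 1 / (1 + exp(−a(θ − b)))
P_A = 0.4076
P_B = 0.0299
P_A − P_B = 0.3777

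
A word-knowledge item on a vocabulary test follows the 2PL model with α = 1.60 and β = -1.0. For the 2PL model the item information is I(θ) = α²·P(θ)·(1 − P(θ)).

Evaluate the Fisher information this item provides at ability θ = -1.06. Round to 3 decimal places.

P = 1/(1+e^{0.0960}) = 0.4760
P(1−P) = 0.4760 × 0.5240 = 0.2494
I = α² × P(1−P) = 1.60² × 0.2494 = 0.63853

0.639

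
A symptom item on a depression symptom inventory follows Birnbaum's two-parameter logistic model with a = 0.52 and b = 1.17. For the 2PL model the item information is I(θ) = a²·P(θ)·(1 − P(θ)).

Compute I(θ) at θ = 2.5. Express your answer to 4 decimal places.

0.0601

P = 1/(1+e^{-0.6916}) = 0.6663
P(1−P) = 0.6663 × 0.3337 = 0.2223
I = a² × P(1−P) = 0.52² × 0.2223 = 0.06012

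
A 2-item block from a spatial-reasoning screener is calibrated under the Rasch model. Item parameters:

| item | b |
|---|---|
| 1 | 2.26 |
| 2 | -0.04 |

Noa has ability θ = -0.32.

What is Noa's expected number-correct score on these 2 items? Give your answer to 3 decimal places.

P(θ) = 1 / (1 + exp(−(θ − b)))
P_1 = 1/(1+e^{2.5800}) = 0.0704
P_2 = 1/(1+e^{0.2800}) = 0.4305
E[score] = 0.0704 + 0.4305 = 0.5009

0.501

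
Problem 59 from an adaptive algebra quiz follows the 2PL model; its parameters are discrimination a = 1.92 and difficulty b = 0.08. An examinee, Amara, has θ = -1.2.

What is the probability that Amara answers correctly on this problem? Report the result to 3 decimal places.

0.079

P(θ) = 1 / (1 + exp(−a(θ − b)))
Exponent: 1.92 × (-1.2 − 0.08) = -2.4576
1/(1 + e^{2.4576}) = 0.0789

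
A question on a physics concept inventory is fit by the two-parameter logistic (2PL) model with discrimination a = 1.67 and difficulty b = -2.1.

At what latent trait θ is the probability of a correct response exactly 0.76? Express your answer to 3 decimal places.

-1.410

P(θ) = 1 / (1 + exp(−a(θ − b)))
logit = ln(0.7600/0.2400) = 1.1527
θ = b + logit/(a) = -2.1 + 1.1527/1.6700 = -1.4098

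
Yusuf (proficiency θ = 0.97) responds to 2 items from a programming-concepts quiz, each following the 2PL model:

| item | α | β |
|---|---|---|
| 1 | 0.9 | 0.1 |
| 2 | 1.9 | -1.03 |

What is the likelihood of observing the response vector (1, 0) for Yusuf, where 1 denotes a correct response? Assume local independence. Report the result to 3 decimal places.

P(θ) = 1 / (1 + exp(−α(θ − β)))
P_1 = 1/(1+e^{-0.7830}) = 0.6863
P_2 = 1/(1+e^{-3.8000}) = 0.9781
L = P_1 × (1−P_2) = 0.6863 × 0.0219 = 0.01502

0.015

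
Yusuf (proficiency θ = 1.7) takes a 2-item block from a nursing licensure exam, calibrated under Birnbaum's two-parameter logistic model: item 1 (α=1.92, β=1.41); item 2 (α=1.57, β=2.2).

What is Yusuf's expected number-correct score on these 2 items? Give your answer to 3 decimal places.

P(θ) = 1 / (1 + exp(−α(θ − β)))
P_1 = 1/(1+e^{-0.5568}) = 0.6357
P_2 = 1/(1+e^{0.7850}) = 0.3132
E[score] = 0.6357 + 0.3132 = 0.9490

0.949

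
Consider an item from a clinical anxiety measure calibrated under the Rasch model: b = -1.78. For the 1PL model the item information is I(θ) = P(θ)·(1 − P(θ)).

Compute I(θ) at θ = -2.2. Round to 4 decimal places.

0.2393

P = 1/(1+e^{0.4200}) = 0.3965
P(1−P) = 0.3965 × 0.6035 = 0.2393
I = P(1−P) = 0.23929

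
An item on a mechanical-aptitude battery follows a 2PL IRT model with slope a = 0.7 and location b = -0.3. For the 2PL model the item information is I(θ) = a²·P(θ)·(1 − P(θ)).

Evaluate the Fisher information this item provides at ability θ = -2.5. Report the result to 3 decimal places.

0.071

P = 1/(1+e^{1.5400}) = 0.1765
P(1−P) = 0.1765 × 0.8235 = 0.1454
I = a² × P(1−P) = 0.7² × 0.1454 = 0.07123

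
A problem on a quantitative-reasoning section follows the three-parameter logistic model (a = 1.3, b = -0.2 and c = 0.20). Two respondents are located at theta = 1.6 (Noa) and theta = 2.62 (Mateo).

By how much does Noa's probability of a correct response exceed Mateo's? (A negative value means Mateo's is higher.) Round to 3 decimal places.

-0.050

P(theta) = c + (1 − c) · 1 / (1 + exp(−a(theta − b)))
P(Noa) = 0.9297  [exponent 2.3400]
P(Mateo) = 0.9800  [exponent 3.6660]
Difference = 0.9297 − 0.9800 = -0.0503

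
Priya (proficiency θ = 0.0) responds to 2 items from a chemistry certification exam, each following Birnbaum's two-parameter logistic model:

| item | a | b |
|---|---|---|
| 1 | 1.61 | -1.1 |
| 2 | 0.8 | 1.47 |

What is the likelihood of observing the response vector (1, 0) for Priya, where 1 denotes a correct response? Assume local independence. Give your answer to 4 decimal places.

P(θ) = 1 / (1 + exp(−a(θ − b)))
P_1 = 1/(1+e^{-1.7710}) = 0.8546
P_2 = 1/(1+e^{1.1760}) = 0.2358
L = P_1 × (1−P_2) = 0.8546 × 0.7642 = 0.65310

0.6531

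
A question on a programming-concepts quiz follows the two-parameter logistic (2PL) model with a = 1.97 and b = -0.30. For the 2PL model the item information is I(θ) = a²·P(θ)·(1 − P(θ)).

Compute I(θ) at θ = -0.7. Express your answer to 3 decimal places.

P = 1/(1+e^{0.7880}) = 0.3126
P(1−P) = 0.3126 × 0.6874 = 0.2149
I = a² × P(1−P) = 1.97² × 0.2149 = 0.83393

0.834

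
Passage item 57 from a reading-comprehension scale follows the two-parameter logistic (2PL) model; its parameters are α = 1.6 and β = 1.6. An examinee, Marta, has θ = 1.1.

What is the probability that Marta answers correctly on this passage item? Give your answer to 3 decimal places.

0.310

P(θ) = 1 / (1 + exp(−α(θ − β)))
Exponent: 1.6 × (1.1 − 1.6) = -0.8000
1/(1 + e^{0.8000}) = 0.3100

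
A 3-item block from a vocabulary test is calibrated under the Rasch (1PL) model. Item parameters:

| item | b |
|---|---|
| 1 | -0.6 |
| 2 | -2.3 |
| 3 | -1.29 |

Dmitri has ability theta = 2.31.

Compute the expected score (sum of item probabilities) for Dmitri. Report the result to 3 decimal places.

P(theta) = 1 / (1 + exp(−(theta − b)))
P_1 = 1/(1+e^{-2.9100}) = 0.9483
P_2 = 1/(1+e^{-4.6100}) = 0.9901
P_3 = 1/(1+e^{-3.6000}) = 0.9734
E[score] = 0.9483 + 0.9901 + 0.9734 = 2.9119

2.912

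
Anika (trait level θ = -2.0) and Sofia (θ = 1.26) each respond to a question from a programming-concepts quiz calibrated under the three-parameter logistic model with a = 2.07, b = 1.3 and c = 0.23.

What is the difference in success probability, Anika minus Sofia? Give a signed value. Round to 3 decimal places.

-0.368

P(θ) = c + (1 − c) · 1 / (1 + exp(−a(θ − b)))
P(Anika) = 0.2308  [exponent -6.8310]
P(Sofia) = 0.5991  [exponent -0.0828]
Difference = 0.2308 − 0.5991 = -0.3682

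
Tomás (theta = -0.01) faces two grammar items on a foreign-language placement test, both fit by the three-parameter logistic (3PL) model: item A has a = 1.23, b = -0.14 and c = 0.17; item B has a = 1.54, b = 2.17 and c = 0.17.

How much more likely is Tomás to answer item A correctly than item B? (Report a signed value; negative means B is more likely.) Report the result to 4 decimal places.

P(theta) = c + (1 − c) · 1 / (1 + exp(−a(theta − b)))
P_A = 0.6181
P_B = 0.1979
P_A − P_B = 0.4202

0.4202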